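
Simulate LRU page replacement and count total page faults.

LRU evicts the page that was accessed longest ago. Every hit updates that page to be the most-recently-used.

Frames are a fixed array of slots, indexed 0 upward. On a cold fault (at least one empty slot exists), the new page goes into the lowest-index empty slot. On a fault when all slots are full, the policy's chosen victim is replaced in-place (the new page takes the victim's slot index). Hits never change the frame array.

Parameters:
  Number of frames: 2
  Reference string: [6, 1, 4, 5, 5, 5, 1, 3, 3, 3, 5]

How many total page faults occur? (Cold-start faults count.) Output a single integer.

Step 0: ref 6 → FAULT, frames=[6,-]
Step 1: ref 1 → FAULT, frames=[6,1]
Step 2: ref 4 → FAULT (evict 6), frames=[4,1]
Step 3: ref 5 → FAULT (evict 1), frames=[4,5]
Step 4: ref 5 → HIT, frames=[4,5]
Step 5: ref 5 → HIT, frames=[4,5]
Step 6: ref 1 → FAULT (evict 4), frames=[1,5]
Step 7: ref 3 → FAULT (evict 5), frames=[1,3]
Step 8: ref 3 → HIT, frames=[1,3]
Step 9: ref 3 → HIT, frames=[1,3]
Step 10: ref 5 → FAULT (evict 1), frames=[5,3]
Total faults: 7

Answer: 7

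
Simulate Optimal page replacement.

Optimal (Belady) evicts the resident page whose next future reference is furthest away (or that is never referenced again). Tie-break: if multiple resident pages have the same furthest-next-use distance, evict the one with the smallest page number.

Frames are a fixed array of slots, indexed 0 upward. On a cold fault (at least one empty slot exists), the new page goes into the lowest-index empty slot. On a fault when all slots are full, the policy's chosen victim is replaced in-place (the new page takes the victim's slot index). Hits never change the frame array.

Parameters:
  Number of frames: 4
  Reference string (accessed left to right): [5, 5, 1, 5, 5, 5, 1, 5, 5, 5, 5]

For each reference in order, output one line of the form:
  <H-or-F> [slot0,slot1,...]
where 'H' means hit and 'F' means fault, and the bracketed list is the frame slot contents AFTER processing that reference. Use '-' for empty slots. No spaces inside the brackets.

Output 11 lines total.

F [5,-,-,-]
H [5,-,-,-]
F [5,1,-,-]
H [5,1,-,-]
H [5,1,-,-]
H [5,1,-,-]
H [5,1,-,-]
H [5,1,-,-]
H [5,1,-,-]
H [5,1,-,-]
H [5,1,-,-]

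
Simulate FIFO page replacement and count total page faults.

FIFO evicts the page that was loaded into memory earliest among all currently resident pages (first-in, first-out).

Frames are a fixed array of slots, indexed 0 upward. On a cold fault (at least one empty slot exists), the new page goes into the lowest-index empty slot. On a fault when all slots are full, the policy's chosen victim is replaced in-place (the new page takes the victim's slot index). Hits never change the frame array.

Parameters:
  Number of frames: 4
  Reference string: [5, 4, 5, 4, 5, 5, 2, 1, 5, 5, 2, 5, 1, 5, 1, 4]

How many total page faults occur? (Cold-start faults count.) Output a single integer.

Answer: 4

Derivation:
Step 0: ref 5 → FAULT, frames=[5,-,-,-]
Step 1: ref 4 → FAULT, frames=[5,4,-,-]
Step 2: ref 5 → HIT, frames=[5,4,-,-]
Step 3: ref 4 → HIT, frames=[5,4,-,-]
Step 4: ref 5 → HIT, frames=[5,4,-,-]
Step 5: ref 5 → HIT, frames=[5,4,-,-]
Step 6: ref 2 → FAULT, frames=[5,4,2,-]
Step 7: ref 1 → FAULT, frames=[5,4,2,1]
Step 8: ref 5 → HIT, frames=[5,4,2,1]
Step 9: ref 5 → HIT, frames=[5,4,2,1]
Step 10: ref 2 → HIT, frames=[5,4,2,1]
Step 11: ref 5 → HIT, frames=[5,4,2,1]
Step 12: ref 1 → HIT, frames=[5,4,2,1]
Step 13: ref 5 → HIT, frames=[5,4,2,1]
Step 14: ref 1 → HIT, frames=[5,4,2,1]
Step 15: ref 4 → HIT, frames=[5,4,2,1]
Total faults: 4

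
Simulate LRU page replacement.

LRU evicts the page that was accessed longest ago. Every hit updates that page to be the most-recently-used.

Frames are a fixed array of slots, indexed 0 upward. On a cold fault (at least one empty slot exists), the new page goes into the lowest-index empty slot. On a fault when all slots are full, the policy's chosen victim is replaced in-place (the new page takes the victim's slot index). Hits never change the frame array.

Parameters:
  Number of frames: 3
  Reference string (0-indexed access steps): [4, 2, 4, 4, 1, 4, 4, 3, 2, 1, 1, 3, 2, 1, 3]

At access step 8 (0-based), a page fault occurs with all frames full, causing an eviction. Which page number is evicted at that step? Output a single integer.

Step 0: ref 4 -> FAULT, frames=[4,-,-]
Step 1: ref 2 -> FAULT, frames=[4,2,-]
Step 2: ref 4 -> HIT, frames=[4,2,-]
Step 3: ref 4 -> HIT, frames=[4,2,-]
Step 4: ref 1 -> FAULT, frames=[4,2,1]
Step 5: ref 4 -> HIT, frames=[4,2,1]
Step 6: ref 4 -> HIT, frames=[4,2,1]
Step 7: ref 3 -> FAULT, evict 2, frames=[4,3,1]
Step 8: ref 2 -> FAULT, evict 1, frames=[4,3,2]
At step 8: evicted page 1

Answer: 1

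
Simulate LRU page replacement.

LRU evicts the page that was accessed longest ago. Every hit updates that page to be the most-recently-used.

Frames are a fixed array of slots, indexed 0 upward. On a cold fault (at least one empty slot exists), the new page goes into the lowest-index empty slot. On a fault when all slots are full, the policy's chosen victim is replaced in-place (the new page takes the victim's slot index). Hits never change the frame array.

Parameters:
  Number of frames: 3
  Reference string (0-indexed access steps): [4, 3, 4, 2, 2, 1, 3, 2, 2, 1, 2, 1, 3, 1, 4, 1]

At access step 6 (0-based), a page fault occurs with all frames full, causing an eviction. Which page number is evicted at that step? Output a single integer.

Answer: 4

Derivation:
Step 0: ref 4 -> FAULT, frames=[4,-,-]
Step 1: ref 3 -> FAULT, frames=[4,3,-]
Step 2: ref 4 -> HIT, frames=[4,3,-]
Step 3: ref 2 -> FAULT, frames=[4,3,2]
Step 4: ref 2 -> HIT, frames=[4,3,2]
Step 5: ref 1 -> FAULT, evict 3, frames=[4,1,2]
Step 6: ref 3 -> FAULT, evict 4, frames=[3,1,2]
At step 6: evicted page 4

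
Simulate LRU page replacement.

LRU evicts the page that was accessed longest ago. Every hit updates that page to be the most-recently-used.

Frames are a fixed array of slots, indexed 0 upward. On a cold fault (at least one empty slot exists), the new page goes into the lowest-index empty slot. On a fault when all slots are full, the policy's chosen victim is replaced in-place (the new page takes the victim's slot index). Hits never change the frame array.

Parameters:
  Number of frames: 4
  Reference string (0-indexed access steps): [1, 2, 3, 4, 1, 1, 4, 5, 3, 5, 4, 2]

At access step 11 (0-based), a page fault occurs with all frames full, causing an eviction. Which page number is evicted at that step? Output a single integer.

Step 0: ref 1 -> FAULT, frames=[1,-,-,-]
Step 1: ref 2 -> FAULT, frames=[1,2,-,-]
Step 2: ref 3 -> FAULT, frames=[1,2,3,-]
Step 3: ref 4 -> FAULT, frames=[1,2,3,4]
Step 4: ref 1 -> HIT, frames=[1,2,3,4]
Step 5: ref 1 -> HIT, frames=[1,2,3,4]
Step 6: ref 4 -> HIT, frames=[1,2,3,4]
Step 7: ref 5 -> FAULT, evict 2, frames=[1,5,3,4]
Step 8: ref 3 -> HIT, frames=[1,5,3,4]
Step 9: ref 5 -> HIT, frames=[1,5,3,4]
Step 10: ref 4 -> HIT, frames=[1,5,3,4]
Step 11: ref 2 -> FAULT, evict 1, frames=[2,5,3,4]
At step 11: evicted page 1

Answer: 1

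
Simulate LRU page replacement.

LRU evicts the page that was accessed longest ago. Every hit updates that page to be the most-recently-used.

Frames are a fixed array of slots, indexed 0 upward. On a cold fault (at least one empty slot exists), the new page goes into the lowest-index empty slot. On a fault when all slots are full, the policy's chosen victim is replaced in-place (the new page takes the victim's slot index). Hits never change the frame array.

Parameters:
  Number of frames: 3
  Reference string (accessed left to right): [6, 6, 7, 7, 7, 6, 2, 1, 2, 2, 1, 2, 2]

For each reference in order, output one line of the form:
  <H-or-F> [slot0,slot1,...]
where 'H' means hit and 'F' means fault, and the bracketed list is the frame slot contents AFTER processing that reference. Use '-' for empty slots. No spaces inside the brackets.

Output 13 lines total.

F [6,-,-]
H [6,-,-]
F [6,7,-]
H [6,7,-]
H [6,7,-]
H [6,7,-]
F [6,7,2]
F [6,1,2]
H [6,1,2]
H [6,1,2]
H [6,1,2]
H [6,1,2]
H [6,1,2]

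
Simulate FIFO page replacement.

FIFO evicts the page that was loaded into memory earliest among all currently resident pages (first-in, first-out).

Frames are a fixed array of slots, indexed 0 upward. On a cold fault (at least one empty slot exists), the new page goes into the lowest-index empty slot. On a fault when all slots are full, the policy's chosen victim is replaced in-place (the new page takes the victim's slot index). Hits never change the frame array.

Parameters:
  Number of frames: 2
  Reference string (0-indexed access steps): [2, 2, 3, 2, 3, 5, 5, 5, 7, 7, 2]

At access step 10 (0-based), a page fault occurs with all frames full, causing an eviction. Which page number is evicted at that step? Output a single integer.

Answer: 5

Derivation:
Step 0: ref 2 -> FAULT, frames=[2,-]
Step 1: ref 2 -> HIT, frames=[2,-]
Step 2: ref 3 -> FAULT, frames=[2,3]
Step 3: ref 2 -> HIT, frames=[2,3]
Step 4: ref 3 -> HIT, frames=[2,3]
Step 5: ref 5 -> FAULT, evict 2, frames=[5,3]
Step 6: ref 5 -> HIT, frames=[5,3]
Step 7: ref 5 -> HIT, frames=[5,3]
Step 8: ref 7 -> FAULT, evict 3, frames=[5,7]
Step 9: ref 7 -> HIT, frames=[5,7]
Step 10: ref 2 -> FAULT, evict 5, frames=[2,7]
At step 10: evicted page 5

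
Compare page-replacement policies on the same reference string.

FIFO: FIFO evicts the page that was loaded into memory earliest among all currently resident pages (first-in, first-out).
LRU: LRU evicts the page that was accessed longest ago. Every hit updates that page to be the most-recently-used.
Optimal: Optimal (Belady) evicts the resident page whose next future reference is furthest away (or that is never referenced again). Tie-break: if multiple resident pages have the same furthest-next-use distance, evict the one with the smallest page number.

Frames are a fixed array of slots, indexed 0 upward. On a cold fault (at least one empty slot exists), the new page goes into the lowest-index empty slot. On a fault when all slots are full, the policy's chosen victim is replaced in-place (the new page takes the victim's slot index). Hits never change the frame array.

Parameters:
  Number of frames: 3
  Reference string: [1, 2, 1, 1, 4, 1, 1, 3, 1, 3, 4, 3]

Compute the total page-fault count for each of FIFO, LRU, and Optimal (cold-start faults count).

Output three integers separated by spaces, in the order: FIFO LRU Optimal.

--- FIFO ---
  step 0: ref 1 -> FAULT, frames=[1,-,-] (faults so far: 1)
  step 1: ref 2 -> FAULT, frames=[1,2,-] (faults so far: 2)
  step 2: ref 1 -> HIT, frames=[1,2,-] (faults so far: 2)
  step 3: ref 1 -> HIT, frames=[1,2,-] (faults so far: 2)
  step 4: ref 4 -> FAULT, frames=[1,2,4] (faults so far: 3)
  step 5: ref 1 -> HIT, frames=[1,2,4] (faults so far: 3)
  step 6: ref 1 -> HIT, frames=[1,2,4] (faults so far: 3)
  step 7: ref 3 -> FAULT, evict 1, frames=[3,2,4] (faults so far: 4)
  step 8: ref 1 -> FAULT, evict 2, frames=[3,1,4] (faults so far: 5)
  step 9: ref 3 -> HIT, frames=[3,1,4] (faults so far: 5)
  step 10: ref 4 -> HIT, frames=[3,1,4] (faults so far: 5)
  step 11: ref 3 -> HIT, frames=[3,1,4] (faults so far: 5)
  FIFO total faults: 5
--- LRU ---
  step 0: ref 1 -> FAULT, frames=[1,-,-] (faults so far: 1)
  step 1: ref 2 -> FAULT, frames=[1,2,-] (faults so far: 2)
  step 2: ref 1 -> HIT, frames=[1,2,-] (faults so far: 2)
  step 3: ref 1 -> HIT, frames=[1,2,-] (faults so far: 2)
  step 4: ref 4 -> FAULT, frames=[1,2,4] (faults so far: 3)
  step 5: ref 1 -> HIT, frames=[1,2,4] (faults so far: 3)
  step 6: ref 1 -> HIT, frames=[1,2,4] (faults so far: 3)
  step 7: ref 3 -> FAULT, evict 2, frames=[1,3,4] (faults so far: 4)
  step 8: ref 1 -> HIT, frames=[1,3,4] (faults so far: 4)
  step 9: ref 3 -> HIT, frames=[1,3,4] (faults so far: 4)
  step 10: ref 4 -> HIT, frames=[1,3,4] (faults so far: 4)
  step 11: ref 3 -> HIT, frames=[1,3,4] (faults so far: 4)
  LRU total faults: 4
--- Optimal ---
  step 0: ref 1 -> FAULT, frames=[1,-,-] (faults so far: 1)
  step 1: ref 2 -> FAULT, frames=[1,2,-] (faults so far: 2)
  step 2: ref 1 -> HIT, frames=[1,2,-] (faults so far: 2)
  step 3: ref 1 -> HIT, frames=[1,2,-] (faults so far: 2)
  step 4: ref 4 -> FAULT, frames=[1,2,4] (faults so far: 3)
  step 5: ref 1 -> HIT, frames=[1,2,4] (faults so far: 3)
  step 6: ref 1 -> HIT, frames=[1,2,4] (faults so far: 3)
  step 7: ref 3 -> FAULT, evict 2, frames=[1,3,4] (faults so far: 4)
  step 8: ref 1 -> HIT, frames=[1,3,4] (faults so far: 4)
  step 9: ref 3 -> HIT, frames=[1,3,4] (faults so far: 4)
  step 10: ref 4 -> HIT, frames=[1,3,4] (faults so far: 4)
  step 11: ref 3 -> HIT, frames=[1,3,4] (faults so far: 4)
  Optimal total faults: 4

Answer: 5 4 4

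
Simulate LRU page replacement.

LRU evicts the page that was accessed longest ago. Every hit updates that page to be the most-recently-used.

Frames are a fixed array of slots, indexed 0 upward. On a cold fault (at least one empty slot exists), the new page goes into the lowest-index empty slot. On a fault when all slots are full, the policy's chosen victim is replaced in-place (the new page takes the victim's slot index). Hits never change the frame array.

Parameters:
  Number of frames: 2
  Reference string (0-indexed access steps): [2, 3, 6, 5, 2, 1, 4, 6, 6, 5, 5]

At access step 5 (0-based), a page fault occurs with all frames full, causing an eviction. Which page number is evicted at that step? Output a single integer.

Answer: 5

Derivation:
Step 0: ref 2 -> FAULT, frames=[2,-]
Step 1: ref 3 -> FAULT, frames=[2,3]
Step 2: ref 6 -> FAULT, evict 2, frames=[6,3]
Step 3: ref 5 -> FAULT, evict 3, frames=[6,5]
Step 4: ref 2 -> FAULT, evict 6, frames=[2,5]
Step 5: ref 1 -> FAULT, evict 5, frames=[2,1]
At step 5: evicted page 5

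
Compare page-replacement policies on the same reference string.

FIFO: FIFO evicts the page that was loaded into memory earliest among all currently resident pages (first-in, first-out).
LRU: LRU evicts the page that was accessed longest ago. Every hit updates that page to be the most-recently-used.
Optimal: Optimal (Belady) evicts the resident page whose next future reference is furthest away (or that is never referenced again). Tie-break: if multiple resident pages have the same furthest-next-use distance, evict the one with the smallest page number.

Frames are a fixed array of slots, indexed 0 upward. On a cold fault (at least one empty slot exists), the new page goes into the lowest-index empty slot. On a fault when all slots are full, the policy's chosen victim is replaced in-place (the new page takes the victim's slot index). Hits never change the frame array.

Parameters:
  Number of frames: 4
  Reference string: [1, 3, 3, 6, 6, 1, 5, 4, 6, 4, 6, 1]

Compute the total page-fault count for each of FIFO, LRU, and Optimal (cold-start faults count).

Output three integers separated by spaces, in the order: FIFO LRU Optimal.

--- FIFO ---
  step 0: ref 1 -> FAULT, frames=[1,-,-,-] (faults so far: 1)
  step 1: ref 3 -> FAULT, frames=[1,3,-,-] (faults so far: 2)
  step 2: ref 3 -> HIT, frames=[1,3,-,-] (faults so far: 2)
  step 3: ref 6 -> FAULT, frames=[1,3,6,-] (faults so far: 3)
  step 4: ref 6 -> HIT, frames=[1,3,6,-] (faults so far: 3)
  step 5: ref 1 -> HIT, frames=[1,3,6,-] (faults so far: 3)
  step 6: ref 5 -> FAULT, frames=[1,3,6,5] (faults so far: 4)
  step 7: ref 4 -> FAULT, evict 1, frames=[4,3,6,5] (faults so far: 5)
  step 8: ref 6 -> HIT, frames=[4,3,6,5] (faults so far: 5)
  step 9: ref 4 -> HIT, frames=[4,3,6,5] (faults so far: 5)
  step 10: ref 6 -> HIT, frames=[4,3,6,5] (faults so far: 5)
  step 11: ref 1 -> FAULT, evict 3, frames=[4,1,6,5] (faults so far: 6)
  FIFO total faults: 6
--- LRU ---
  step 0: ref 1 -> FAULT, frames=[1,-,-,-] (faults so far: 1)
  step 1: ref 3 -> FAULT, frames=[1,3,-,-] (faults so far: 2)
  step 2: ref 3 -> HIT, frames=[1,3,-,-] (faults so far: 2)
  step 3: ref 6 -> FAULT, frames=[1,3,6,-] (faults so far: 3)
  step 4: ref 6 -> HIT, frames=[1,3,6,-] (faults so far: 3)
  step 5: ref 1 -> HIT, frames=[1,3,6,-] (faults so far: 3)
  step 6: ref 5 -> FAULT, frames=[1,3,6,5] (faults so far: 4)
  step 7: ref 4 -> FAULT, evict 3, frames=[1,4,6,5] (faults so far: 5)
  step 8: ref 6 -> HIT, frames=[1,4,6,5] (faults so far: 5)
  step 9: ref 4 -> HIT, frames=[1,4,6,5] (faults so far: 5)
  step 10: ref 6 -> HIT, frames=[1,4,6,5] (faults so far: 5)
  step 11: ref 1 -> HIT, frames=[1,4,6,5] (faults so far: 5)
  LRU total faults: 5
--- Optimal ---
  step 0: ref 1 -> FAULT, frames=[1,-,-,-] (faults so far: 1)
  step 1: ref 3 -> FAULT, frames=[1,3,-,-] (faults so far: 2)
  step 2: ref 3 -> HIT, frames=[1,3,-,-] (faults so far: 2)
  step 3: ref 6 -> FAULT, frames=[1,3,6,-] (faults so far: 3)
  step 4: ref 6 -> HIT, frames=[1,3,6,-] (faults so far: 3)
  step 5: ref 1 -> HIT, frames=[1,3,6,-] (faults so far: 3)
  step 6: ref 5 -> FAULT, frames=[1,3,6,5] (faults so far: 4)
  step 7: ref 4 -> FAULT, evict 3, frames=[1,4,6,5] (faults so far: 5)
  step 8: ref 6 -> HIT, frames=[1,4,6,5] (faults so far: 5)
  step 9: ref 4 -> HIT, frames=[1,4,6,5] (faults so far: 5)
  step 10: ref 6 -> HIT, frames=[1,4,6,5] (faults so far: 5)
  step 11: ref 1 -> HIT, frames=[1,4,6,5] (faults so far: 5)
  Optimal total faults: 5

Answer: 6 5 5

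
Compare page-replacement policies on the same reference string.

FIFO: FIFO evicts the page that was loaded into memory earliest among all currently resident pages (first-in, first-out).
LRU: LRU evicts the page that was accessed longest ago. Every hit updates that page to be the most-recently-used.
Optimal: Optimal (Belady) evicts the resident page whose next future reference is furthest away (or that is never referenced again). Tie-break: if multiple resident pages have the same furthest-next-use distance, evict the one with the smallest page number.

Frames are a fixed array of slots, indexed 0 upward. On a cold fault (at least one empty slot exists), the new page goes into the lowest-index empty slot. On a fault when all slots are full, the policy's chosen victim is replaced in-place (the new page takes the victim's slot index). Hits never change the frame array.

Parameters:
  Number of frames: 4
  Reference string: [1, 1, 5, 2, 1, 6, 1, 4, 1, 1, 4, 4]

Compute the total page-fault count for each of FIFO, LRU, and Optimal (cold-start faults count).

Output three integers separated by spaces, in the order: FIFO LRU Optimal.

--- FIFO ---
  step 0: ref 1 -> FAULT, frames=[1,-,-,-] (faults so far: 1)
  step 1: ref 1 -> HIT, frames=[1,-,-,-] (faults so far: 1)
  step 2: ref 5 -> FAULT, frames=[1,5,-,-] (faults so far: 2)
  step 3: ref 2 -> FAULT, frames=[1,5,2,-] (faults so far: 3)
  step 4: ref 1 -> HIT, frames=[1,5,2,-] (faults so far: 3)
  step 5: ref 6 -> FAULT, frames=[1,5,2,6] (faults so far: 4)
  step 6: ref 1 -> HIT, frames=[1,5,2,6] (faults so far: 4)
  step 7: ref 4 -> FAULT, evict 1, frames=[4,5,2,6] (faults so far: 5)
  step 8: ref 1 -> FAULT, evict 5, frames=[4,1,2,6] (faults so far: 6)
  step 9: ref 1 -> HIT, frames=[4,1,2,6] (faults so far: 6)
  step 10: ref 4 -> HIT, frames=[4,1,2,6] (faults so far: 6)
  step 11: ref 4 -> HIT, frames=[4,1,2,6] (faults so far: 6)
  FIFO total faults: 6
--- LRU ---
  step 0: ref 1 -> FAULT, frames=[1,-,-,-] (faults so far: 1)
  step 1: ref 1 -> HIT, frames=[1,-,-,-] (faults so far: 1)
  step 2: ref 5 -> FAULT, frames=[1,5,-,-] (faults so far: 2)
  step 3: ref 2 -> FAULT, frames=[1,5,2,-] (faults so far: 3)
  step 4: ref 1 -> HIT, frames=[1,5,2,-] (faults so far: 3)
  step 5: ref 6 -> FAULT, frames=[1,5,2,6] (faults so far: 4)
  step 6: ref 1 -> HIT, frames=[1,5,2,6] (faults so far: 4)
  step 7: ref 4 -> FAULT, evict 5, frames=[1,4,2,6] (faults so far: 5)
  step 8: ref 1 -> HIT, frames=[1,4,2,6] (faults so far: 5)
  step 9: ref 1 -> HIT, frames=[1,4,2,6] (faults so far: 5)
  step 10: ref 4 -> HIT, frames=[1,4,2,6] (faults so far: 5)
  step 11: ref 4 -> HIT, frames=[1,4,2,6] (faults so far: 5)
  LRU total faults: 5
--- Optimal ---
  step 0: ref 1 -> FAULT, frames=[1,-,-,-] (faults so far: 1)
  step 1: ref 1 -> HIT, frames=[1,-,-,-] (faults so far: 1)
  step 2: ref 5 -> FAULT, frames=[1,5,-,-] (faults so far: 2)
  step 3: ref 2 -> FAULT, frames=[1,5,2,-] (faults so far: 3)
  step 4: ref 1 -> HIT, frames=[1,5,2,-] (faults so far: 3)
  step 5: ref 6 -> FAULT, frames=[1,5,2,6] (faults so far: 4)
  step 6: ref 1 -> HIT, frames=[1,5,2,6] (faults so far: 4)
  step 7: ref 4 -> FAULT, evict 2, frames=[1,5,4,6] (faults so far: 5)
  step 8: ref 1 -> HIT, frames=[1,5,4,6] (faults so far: 5)
  step 9: ref 1 -> HIT, frames=[1,5,4,6] (faults so far: 5)
  step 10: ref 4 -> HIT, frames=[1,5,4,6] (faults so far: 5)
  step 11: ref 4 -> HIT, frames=[1,5,4,6] (faults so far: 5)
  Optimal total faults: 5

Answer: 6 5 5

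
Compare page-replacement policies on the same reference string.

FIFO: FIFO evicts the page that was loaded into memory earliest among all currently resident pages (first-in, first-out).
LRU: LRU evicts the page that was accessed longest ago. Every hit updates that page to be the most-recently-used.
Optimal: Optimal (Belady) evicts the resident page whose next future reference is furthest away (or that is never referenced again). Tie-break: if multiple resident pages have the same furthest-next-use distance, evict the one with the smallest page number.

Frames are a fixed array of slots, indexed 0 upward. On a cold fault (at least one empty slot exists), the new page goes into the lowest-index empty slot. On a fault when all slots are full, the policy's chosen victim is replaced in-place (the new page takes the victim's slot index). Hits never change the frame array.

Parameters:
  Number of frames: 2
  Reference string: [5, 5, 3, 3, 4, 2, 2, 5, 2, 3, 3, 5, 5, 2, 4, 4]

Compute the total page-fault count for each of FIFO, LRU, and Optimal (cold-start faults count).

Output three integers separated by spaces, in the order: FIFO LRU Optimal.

Answer: 8 9 7

Derivation:
--- FIFO ---
  step 0: ref 5 -> FAULT, frames=[5,-] (faults so far: 1)
  step 1: ref 5 -> HIT, frames=[5,-] (faults so far: 1)
  step 2: ref 3 -> FAULT, frames=[5,3] (faults so far: 2)
  step 3: ref 3 -> HIT, frames=[5,3] (faults so far: 2)
  step 4: ref 4 -> FAULT, evict 5, frames=[4,3] (faults so far: 3)
  step 5: ref 2 -> FAULT, evict 3, frames=[4,2] (faults so far: 4)
  step 6: ref 2 -> HIT, frames=[4,2] (faults so far: 4)
  step 7: ref 5 -> FAULT, evict 4, frames=[5,2] (faults so far: 5)
  step 8: ref 2 -> HIT, frames=[5,2] (faults so far: 5)
  step 9: ref 3 -> FAULT, evict 2, frames=[5,3] (faults so far: 6)
  step 10: ref 3 -> HIT, frames=[5,3] (faults so far: 6)
  step 11: ref 5 -> HIT, frames=[5,3] (faults so far: 6)
  step 12: ref 5 -> HIT, frames=[5,3] (faults so far: 6)
  step 13: ref 2 -> FAULT, evict 5, frames=[2,3] (faults so far: 7)
  step 14: ref 4 -> FAULT, evict 3, frames=[2,4] (faults so far: 8)
  step 15: ref 4 -> HIT, frames=[2,4] (faults so far: 8)
  FIFO total faults: 8
--- LRU ---
  step 0: ref 5 -> FAULT, frames=[5,-] (faults so far: 1)
  step 1: ref 5 -> HIT, frames=[5,-] (faults so far: 1)
  step 2: ref 3 -> FAULT, frames=[5,3] (faults so far: 2)
  step 3: ref 3 -> HIT, frames=[5,3] (faults so far: 2)
  step 4: ref 4 -> FAULT, evict 5, frames=[4,3] (faults so far: 3)
  step 5: ref 2 -> FAULT, evict 3, frames=[4,2] (faults so far: 4)
  step 6: ref 2 -> HIT, frames=[4,2] (faults so far: 4)
  step 7: ref 5 -> FAULT, evict 4, frames=[5,2] (faults so far: 5)
  step 8: ref 2 -> HIT, frames=[5,2] (faults so far: 5)
  step 9: ref 3 -> FAULT, evict 5, frames=[3,2] (faults so far: 6)
  step 10: ref 3 -> HIT, frames=[3,2] (faults so far: 6)
  step 11: ref 5 -> FAULT, evict 2, frames=[3,5] (faults so far: 7)
  step 12: ref 5 -> HIT, frames=[3,5] (faults so far: 7)
  step 13: ref 2 -> FAULT, evict 3, frames=[2,5] (faults so far: 8)
  step 14: ref 4 -> FAULT, evict 5, frames=[2,4] (faults so far: 9)
  step 15: ref 4 -> HIT, frames=[2,4] (faults so far: 9)
  LRU total faults: 9
--- Optimal ---
  step 0: ref 5 -> FAULT, frames=[5,-] (faults so far: 1)
  step 1: ref 5 -> HIT, frames=[5,-] (faults so far: 1)
  step 2: ref 3 -> FAULT, frames=[5,3] (faults so far: 2)
  step 3: ref 3 -> HIT, frames=[5,3] (faults so far: 2)
  step 4: ref 4 -> FAULT, evict 3, frames=[5,4] (faults so far: 3)
  step 5: ref 2 -> FAULT, evict 4, frames=[5,2] (faults so far: 4)
  step 6: ref 2 -> HIT, frames=[5,2] (faults so far: 4)
  step 7: ref 5 -> HIT, frames=[5,2] (faults so far: 4)
  step 8: ref 2 -> HIT, frames=[5,2] (faults so far: 4)
  step 9: ref 3 -> FAULT, evict 2, frames=[5,3] (faults so far: 5)
  step 10: ref 3 -> HIT, frames=[5,3] (faults so far: 5)
  step 11: ref 5 -> HIT, frames=[5,3] (faults so far: 5)
  step 12: ref 5 -> HIT, frames=[5,3] (faults so far: 5)
  step 13: ref 2 -> FAULT, evict 3, frames=[5,2] (faults so far: 6)
  step 14: ref 4 -> FAULT, evict 2, frames=[5,4] (faults so far: 7)
  step 15: ref 4 -> HIT, frames=[5,4] (faults so far: 7)
  Optimal total faults: 7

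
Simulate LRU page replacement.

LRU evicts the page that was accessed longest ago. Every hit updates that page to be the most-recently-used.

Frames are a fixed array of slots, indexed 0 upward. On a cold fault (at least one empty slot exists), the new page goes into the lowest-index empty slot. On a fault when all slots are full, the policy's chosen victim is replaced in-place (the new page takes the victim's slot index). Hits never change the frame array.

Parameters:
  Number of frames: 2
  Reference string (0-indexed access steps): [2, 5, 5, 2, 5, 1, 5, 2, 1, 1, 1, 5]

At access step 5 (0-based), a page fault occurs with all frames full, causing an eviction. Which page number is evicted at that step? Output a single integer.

Step 0: ref 2 -> FAULT, frames=[2,-]
Step 1: ref 5 -> FAULT, frames=[2,5]
Step 2: ref 5 -> HIT, frames=[2,5]
Step 3: ref 2 -> HIT, frames=[2,5]
Step 4: ref 5 -> HIT, frames=[2,5]
Step 5: ref 1 -> FAULT, evict 2, frames=[1,5]
At step 5: evicted page 2

Answer: 2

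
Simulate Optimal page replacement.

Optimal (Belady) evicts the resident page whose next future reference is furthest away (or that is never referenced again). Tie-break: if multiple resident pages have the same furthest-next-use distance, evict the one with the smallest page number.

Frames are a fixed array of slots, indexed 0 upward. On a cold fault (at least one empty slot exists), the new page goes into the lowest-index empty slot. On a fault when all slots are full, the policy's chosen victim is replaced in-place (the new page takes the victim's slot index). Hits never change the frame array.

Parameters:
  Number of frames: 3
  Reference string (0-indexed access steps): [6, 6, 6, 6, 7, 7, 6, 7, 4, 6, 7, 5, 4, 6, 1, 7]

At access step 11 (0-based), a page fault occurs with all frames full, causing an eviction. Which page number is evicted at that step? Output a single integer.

Step 0: ref 6 -> FAULT, frames=[6,-,-]
Step 1: ref 6 -> HIT, frames=[6,-,-]
Step 2: ref 6 -> HIT, frames=[6,-,-]
Step 3: ref 6 -> HIT, frames=[6,-,-]
Step 4: ref 7 -> FAULT, frames=[6,7,-]
Step 5: ref 7 -> HIT, frames=[6,7,-]
Step 6: ref 6 -> HIT, frames=[6,7,-]
Step 7: ref 7 -> HIT, frames=[6,7,-]
Step 8: ref 4 -> FAULT, frames=[6,7,4]
Step 9: ref 6 -> HIT, frames=[6,7,4]
Step 10: ref 7 -> HIT, frames=[6,7,4]
Step 11: ref 5 -> FAULT, evict 7, frames=[6,5,4]
At step 11: evicted page 7

Answer: 7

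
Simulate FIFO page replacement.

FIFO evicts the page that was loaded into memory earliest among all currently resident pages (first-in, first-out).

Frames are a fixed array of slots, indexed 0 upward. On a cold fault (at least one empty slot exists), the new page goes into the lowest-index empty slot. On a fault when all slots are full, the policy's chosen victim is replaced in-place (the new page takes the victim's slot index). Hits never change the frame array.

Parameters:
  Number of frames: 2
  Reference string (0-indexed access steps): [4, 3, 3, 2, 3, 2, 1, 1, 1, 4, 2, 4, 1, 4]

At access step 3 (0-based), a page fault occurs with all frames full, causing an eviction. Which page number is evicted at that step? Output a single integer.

Step 0: ref 4 -> FAULT, frames=[4,-]
Step 1: ref 3 -> FAULT, frames=[4,3]
Step 2: ref 3 -> HIT, frames=[4,3]
Step 3: ref 2 -> FAULT, evict 4, frames=[2,3]
At step 3: evicted page 4

Answer: 4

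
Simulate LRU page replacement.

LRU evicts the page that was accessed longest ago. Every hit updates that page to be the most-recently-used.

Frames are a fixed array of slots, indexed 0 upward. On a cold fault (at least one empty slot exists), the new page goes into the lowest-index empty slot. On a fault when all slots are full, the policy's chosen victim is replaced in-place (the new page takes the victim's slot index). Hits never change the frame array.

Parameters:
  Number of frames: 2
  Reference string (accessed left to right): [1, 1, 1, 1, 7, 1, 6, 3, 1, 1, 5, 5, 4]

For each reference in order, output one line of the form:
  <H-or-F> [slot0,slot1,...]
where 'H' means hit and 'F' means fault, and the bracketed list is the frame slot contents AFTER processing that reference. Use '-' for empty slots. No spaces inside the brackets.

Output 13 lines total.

F [1,-]
H [1,-]
H [1,-]
H [1,-]
F [1,7]
H [1,7]
F [1,6]
F [3,6]
F [3,1]
H [3,1]
F [5,1]
H [5,1]
F [5,4]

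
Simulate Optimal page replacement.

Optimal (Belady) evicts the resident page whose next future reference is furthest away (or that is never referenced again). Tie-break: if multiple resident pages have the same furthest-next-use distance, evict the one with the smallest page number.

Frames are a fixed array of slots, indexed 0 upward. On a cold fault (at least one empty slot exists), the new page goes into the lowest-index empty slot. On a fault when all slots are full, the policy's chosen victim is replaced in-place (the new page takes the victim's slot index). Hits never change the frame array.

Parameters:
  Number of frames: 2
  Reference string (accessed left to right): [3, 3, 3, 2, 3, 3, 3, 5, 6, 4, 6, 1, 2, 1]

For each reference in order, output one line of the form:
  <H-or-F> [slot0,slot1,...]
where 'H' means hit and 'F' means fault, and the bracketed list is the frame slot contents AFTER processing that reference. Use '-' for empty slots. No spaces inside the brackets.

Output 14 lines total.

F [3,-]
H [3,-]
H [3,-]
F [3,2]
H [3,2]
H [3,2]
H [3,2]
F [5,2]
F [6,2]
F [6,4]
H [6,4]
F [6,1]
F [2,1]
H [2,1]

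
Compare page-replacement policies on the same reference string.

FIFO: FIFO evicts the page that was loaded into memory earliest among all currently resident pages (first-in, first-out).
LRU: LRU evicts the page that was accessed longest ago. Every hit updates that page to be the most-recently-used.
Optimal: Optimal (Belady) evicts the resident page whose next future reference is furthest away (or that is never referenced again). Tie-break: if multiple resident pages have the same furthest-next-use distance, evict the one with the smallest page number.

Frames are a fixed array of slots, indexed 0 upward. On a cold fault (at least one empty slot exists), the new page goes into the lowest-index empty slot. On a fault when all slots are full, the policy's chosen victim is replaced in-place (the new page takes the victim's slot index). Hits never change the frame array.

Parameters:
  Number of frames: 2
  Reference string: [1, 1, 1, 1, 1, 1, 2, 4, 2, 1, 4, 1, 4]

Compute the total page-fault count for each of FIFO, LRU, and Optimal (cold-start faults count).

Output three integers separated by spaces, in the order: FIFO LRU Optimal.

--- FIFO ---
  step 0: ref 1 -> FAULT, frames=[1,-] (faults so far: 1)
  step 1: ref 1 -> HIT, frames=[1,-] (faults so far: 1)
  step 2: ref 1 -> HIT, frames=[1,-] (faults so far: 1)
  step 3: ref 1 -> HIT, frames=[1,-] (faults so far: 1)
  step 4: ref 1 -> HIT, frames=[1,-] (faults so far: 1)
  step 5: ref 1 -> HIT, frames=[1,-] (faults so far: 1)
  step 6: ref 2 -> FAULT, frames=[1,2] (faults so far: 2)
  step 7: ref 4 -> FAULT, evict 1, frames=[4,2] (faults so far: 3)
  step 8: ref 2 -> HIT, frames=[4,2] (faults so far: 3)
  step 9: ref 1 -> FAULT, evict 2, frames=[4,1] (faults so far: 4)
  step 10: ref 4 -> HIT, frames=[4,1] (faults so far: 4)
  step 11: ref 1 -> HIT, frames=[4,1] (faults so far: 4)
  step 12: ref 4 -> HIT, frames=[4,1] (faults so far: 4)
  FIFO total faults: 4
--- LRU ---
  step 0: ref 1 -> FAULT, frames=[1,-] (faults so far: 1)
  step 1: ref 1 -> HIT, frames=[1,-] (faults so far: 1)
  step 2: ref 1 -> HIT, frames=[1,-] (faults so far: 1)
  step 3: ref 1 -> HIT, frames=[1,-] (faults so far: 1)
  step 4: ref 1 -> HIT, frames=[1,-] (faults so far: 1)
  step 5: ref 1 -> HIT, frames=[1,-] (faults so far: 1)
  step 6: ref 2 -> FAULT, frames=[1,2] (faults so far: 2)
  step 7: ref 4 -> FAULT, evict 1, frames=[4,2] (faults so far: 3)
  step 8: ref 2 -> HIT, frames=[4,2] (faults so far: 3)
  step 9: ref 1 -> FAULT, evict 4, frames=[1,2] (faults so far: 4)
  step 10: ref 4 -> FAULT, evict 2, frames=[1,4] (faults so far: 5)
  step 11: ref 1 -> HIT, frames=[1,4] (faults so far: 5)
  step 12: ref 4 -> HIT, frames=[1,4] (faults so far: 5)
  LRU total faults: 5
--- Optimal ---
  step 0: ref 1 -> FAULT, frames=[1,-] (faults so far: 1)
  step 1: ref 1 -> HIT, frames=[1,-] (faults so far: 1)
  step 2: ref 1 -> HIT, frames=[1,-] (faults so far: 1)
  step 3: ref 1 -> HIT, frames=[1,-] (faults so far: 1)
  step 4: ref 1 -> HIT, frames=[1,-] (faults so far: 1)
  step 5: ref 1 -> HIT, frames=[1,-] (faults so far: 1)
  step 6: ref 2 -> FAULT, frames=[1,2] (faults so far: 2)
  step 7: ref 4 -> FAULT, evict 1, frames=[4,2] (faults so far: 3)
  step 8: ref 2 -> HIT, frames=[4,2] (faults so far: 3)
  step 9: ref 1 -> FAULT, evict 2, frames=[4,1] (faults so far: 4)
  step 10: ref 4 -> HIT, frames=[4,1] (faults so far: 4)
  step 11: ref 1 -> HIT, frames=[4,1] (faults so far: 4)
  step 12: ref 4 -> HIT, frames=[4,1] (faults so far: 4)
  Optimal total faults: 4

Answer: 4 5 4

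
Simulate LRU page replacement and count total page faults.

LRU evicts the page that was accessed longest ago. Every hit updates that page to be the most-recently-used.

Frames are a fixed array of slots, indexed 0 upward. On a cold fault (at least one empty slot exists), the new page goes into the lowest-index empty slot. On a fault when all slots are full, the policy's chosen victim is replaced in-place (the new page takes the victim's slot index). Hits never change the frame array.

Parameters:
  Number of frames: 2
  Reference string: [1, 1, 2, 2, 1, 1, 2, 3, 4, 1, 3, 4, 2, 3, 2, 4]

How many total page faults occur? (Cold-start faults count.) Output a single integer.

Answer: 10

Derivation:
Step 0: ref 1 → FAULT, frames=[1,-]
Step 1: ref 1 → HIT, frames=[1,-]
Step 2: ref 2 → FAULT, frames=[1,2]
Step 3: ref 2 → HIT, frames=[1,2]
Step 4: ref 1 → HIT, frames=[1,2]
Step 5: ref 1 → HIT, frames=[1,2]
Step 6: ref 2 → HIT, frames=[1,2]
Step 7: ref 3 → FAULT (evict 1), frames=[3,2]
Step 8: ref 4 → FAULT (evict 2), frames=[3,4]
Step 9: ref 1 → FAULT (evict 3), frames=[1,4]
Step 10: ref 3 → FAULT (evict 4), frames=[1,3]
Step 11: ref 4 → FAULT (evict 1), frames=[4,3]
Step 12: ref 2 → FAULT (evict 3), frames=[4,2]
Step 13: ref 3 → FAULT (evict 4), frames=[3,2]
Step 14: ref 2 → HIT, frames=[3,2]
Step 15: ref 4 → FAULT (evict 3), frames=[4,2]
Total faults: 10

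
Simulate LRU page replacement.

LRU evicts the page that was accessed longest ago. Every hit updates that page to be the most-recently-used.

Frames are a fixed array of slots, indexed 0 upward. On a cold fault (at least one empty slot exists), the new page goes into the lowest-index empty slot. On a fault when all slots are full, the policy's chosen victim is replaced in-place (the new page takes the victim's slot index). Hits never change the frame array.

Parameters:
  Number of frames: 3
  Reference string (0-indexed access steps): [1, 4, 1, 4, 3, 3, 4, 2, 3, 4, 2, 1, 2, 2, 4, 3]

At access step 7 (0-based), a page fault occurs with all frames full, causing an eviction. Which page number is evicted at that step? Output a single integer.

Step 0: ref 1 -> FAULT, frames=[1,-,-]
Step 1: ref 4 -> FAULT, frames=[1,4,-]
Step 2: ref 1 -> HIT, frames=[1,4,-]
Step 3: ref 4 -> HIT, frames=[1,4,-]
Step 4: ref 3 -> FAULT, frames=[1,4,3]
Step 5: ref 3 -> HIT, frames=[1,4,3]
Step 6: ref 4 -> HIT, frames=[1,4,3]
Step 7: ref 2 -> FAULT, evict 1, frames=[2,4,3]
At step 7: evicted page 1

Answer: 1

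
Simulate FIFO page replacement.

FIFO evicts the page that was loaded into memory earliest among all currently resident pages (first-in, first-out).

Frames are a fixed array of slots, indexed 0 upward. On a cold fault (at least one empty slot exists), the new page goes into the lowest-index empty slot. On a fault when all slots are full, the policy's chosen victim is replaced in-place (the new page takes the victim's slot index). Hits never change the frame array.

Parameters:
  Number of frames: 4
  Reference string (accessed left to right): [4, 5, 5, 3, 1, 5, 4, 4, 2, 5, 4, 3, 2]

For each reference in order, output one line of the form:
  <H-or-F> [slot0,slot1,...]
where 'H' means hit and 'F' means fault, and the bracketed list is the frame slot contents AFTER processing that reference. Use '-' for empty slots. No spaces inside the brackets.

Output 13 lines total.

F [4,-,-,-]
F [4,5,-,-]
H [4,5,-,-]
F [4,5,3,-]
F [4,5,3,1]
H [4,5,3,1]
H [4,5,3,1]
H [4,5,3,1]
F [2,5,3,1]
H [2,5,3,1]
F [2,4,3,1]
H [2,4,3,1]
H [2,4,3,1]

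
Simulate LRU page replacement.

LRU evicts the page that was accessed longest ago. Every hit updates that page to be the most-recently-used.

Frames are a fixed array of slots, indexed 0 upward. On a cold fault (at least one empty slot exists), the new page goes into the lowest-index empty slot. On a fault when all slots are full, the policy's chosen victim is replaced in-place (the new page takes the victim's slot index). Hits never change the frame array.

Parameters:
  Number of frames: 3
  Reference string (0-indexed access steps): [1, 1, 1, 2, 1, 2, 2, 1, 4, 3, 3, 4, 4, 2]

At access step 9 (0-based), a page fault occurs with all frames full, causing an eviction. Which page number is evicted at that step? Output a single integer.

Answer: 2

Derivation:
Step 0: ref 1 -> FAULT, frames=[1,-,-]
Step 1: ref 1 -> HIT, frames=[1,-,-]
Step 2: ref 1 -> HIT, frames=[1,-,-]
Step 3: ref 2 -> FAULT, frames=[1,2,-]
Step 4: ref 1 -> HIT, frames=[1,2,-]
Step 5: ref 2 -> HIT, frames=[1,2,-]
Step 6: ref 2 -> HIT, frames=[1,2,-]
Step 7: ref 1 -> HIT, frames=[1,2,-]
Step 8: ref 4 -> FAULT, frames=[1,2,4]
Step 9: ref 3 -> FAULT, evict 2, frames=[1,3,4]
At step 9: evicted page 2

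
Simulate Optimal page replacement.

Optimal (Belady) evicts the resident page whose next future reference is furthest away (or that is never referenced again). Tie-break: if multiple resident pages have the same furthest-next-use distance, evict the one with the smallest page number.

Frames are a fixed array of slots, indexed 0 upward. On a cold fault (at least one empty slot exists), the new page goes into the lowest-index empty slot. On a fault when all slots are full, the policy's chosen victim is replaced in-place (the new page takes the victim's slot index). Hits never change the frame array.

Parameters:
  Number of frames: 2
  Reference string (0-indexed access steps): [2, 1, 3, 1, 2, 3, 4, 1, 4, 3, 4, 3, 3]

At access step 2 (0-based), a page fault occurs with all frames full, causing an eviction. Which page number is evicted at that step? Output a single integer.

Answer: 2

Derivation:
Step 0: ref 2 -> FAULT, frames=[2,-]
Step 1: ref 1 -> FAULT, frames=[2,1]
Step 2: ref 3 -> FAULT, evict 2, frames=[3,1]
At step 2: evicted page 2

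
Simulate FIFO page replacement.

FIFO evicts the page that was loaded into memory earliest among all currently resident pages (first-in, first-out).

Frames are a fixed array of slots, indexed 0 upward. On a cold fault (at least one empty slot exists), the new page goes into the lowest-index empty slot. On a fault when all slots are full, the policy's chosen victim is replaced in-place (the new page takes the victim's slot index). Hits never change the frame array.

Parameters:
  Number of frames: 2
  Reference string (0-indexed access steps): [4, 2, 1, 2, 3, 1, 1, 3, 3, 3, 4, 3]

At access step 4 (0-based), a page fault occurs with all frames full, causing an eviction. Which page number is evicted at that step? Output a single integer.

Answer: 2

Derivation:
Step 0: ref 4 -> FAULT, frames=[4,-]
Step 1: ref 2 -> FAULT, frames=[4,2]
Step 2: ref 1 -> FAULT, evict 4, frames=[1,2]
Step 3: ref 2 -> HIT, frames=[1,2]
Step 4: ref 3 -> FAULT, evict 2, frames=[1,3]
At step 4: evicted page 2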